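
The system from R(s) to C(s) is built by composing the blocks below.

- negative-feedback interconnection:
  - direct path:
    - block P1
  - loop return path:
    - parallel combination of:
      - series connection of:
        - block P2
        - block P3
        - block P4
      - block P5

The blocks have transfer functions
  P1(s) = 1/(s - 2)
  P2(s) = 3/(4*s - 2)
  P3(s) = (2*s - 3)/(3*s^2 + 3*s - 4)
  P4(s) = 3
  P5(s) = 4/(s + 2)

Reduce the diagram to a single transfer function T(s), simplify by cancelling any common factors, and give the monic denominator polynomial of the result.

First reduce the diagram to T(s).

[1] series reduction of P2, P3, P4 = (18*s - 27)/(12*s^3 + 6*s^2 - 22*s + 8)
[2] parallel reduction of (P2*P3*P4), P5 = (48*s^3 + 42*s^2 - 79*s - 22)/(12*s^4 + 30*s^3 - 10*s^2 - 36*s + 16)
[3] reduce the feedback loop with forward P1 and return ((P2*P3*P4)+P5) = (12*s^4 + 30*s^3 - 10*s^2 - 36*s + 16)/(12*s^5 + 6*s^4 - 22*s^3 + 26*s^2 + 9*s - 54)
That last expression is T(s), already simplified. Scaling its denominator by 1/12 (the reciprocal of the leading coefficient) yields the monic denominator.

Answer: s^5 + s^4/2 - 11*s^3/6 + 13*s^2/6 + 3*s/4 - 9/2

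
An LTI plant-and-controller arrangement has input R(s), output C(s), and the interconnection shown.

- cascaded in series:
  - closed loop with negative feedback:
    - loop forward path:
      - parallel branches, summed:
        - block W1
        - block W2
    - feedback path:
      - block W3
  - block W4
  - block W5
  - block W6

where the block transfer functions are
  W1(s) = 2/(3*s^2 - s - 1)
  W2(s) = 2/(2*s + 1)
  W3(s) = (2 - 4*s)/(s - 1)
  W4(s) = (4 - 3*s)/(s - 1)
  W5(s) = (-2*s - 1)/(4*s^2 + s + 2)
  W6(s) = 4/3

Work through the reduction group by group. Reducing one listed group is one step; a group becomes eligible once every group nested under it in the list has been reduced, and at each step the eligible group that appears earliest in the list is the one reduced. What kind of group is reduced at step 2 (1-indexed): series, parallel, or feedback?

Step 1 - sum the parallel branches W1, W2
Step 2 - reduce the feedback loop with forward (W1+W2) and return W3
Step 3 - cascade [(W1+W2)/(1+(W1+W2)*W3)], W4, W5, W6
Step 2 collapses a feedback group.

Therefore the answer is feedback.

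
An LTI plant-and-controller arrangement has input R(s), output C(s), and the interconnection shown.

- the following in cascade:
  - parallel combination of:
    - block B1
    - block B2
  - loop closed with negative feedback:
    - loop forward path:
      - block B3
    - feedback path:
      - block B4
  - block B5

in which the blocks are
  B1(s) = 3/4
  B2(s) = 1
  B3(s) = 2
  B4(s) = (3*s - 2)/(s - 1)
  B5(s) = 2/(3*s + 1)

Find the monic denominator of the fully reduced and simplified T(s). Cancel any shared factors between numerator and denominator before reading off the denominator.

[1] sum the parallel branches B1, B2, giving 7/4
[2] reduce the feedback loop with forward B3 and return B4, giving (2*s - 2)/(7*s - 5)
[3] series reduction of (B1+B2), [B3/(1+B3*B4)], B5, giving (7*s - 7)/(21*s^2 - 8*s - 5)
T(s) is the step-3 result (common factors already cancelled). Leading coefficient of the denominator: 21. Divide through by 21 for the monic polynomial.

Answer: s^2 - 8*s/21 - 5/21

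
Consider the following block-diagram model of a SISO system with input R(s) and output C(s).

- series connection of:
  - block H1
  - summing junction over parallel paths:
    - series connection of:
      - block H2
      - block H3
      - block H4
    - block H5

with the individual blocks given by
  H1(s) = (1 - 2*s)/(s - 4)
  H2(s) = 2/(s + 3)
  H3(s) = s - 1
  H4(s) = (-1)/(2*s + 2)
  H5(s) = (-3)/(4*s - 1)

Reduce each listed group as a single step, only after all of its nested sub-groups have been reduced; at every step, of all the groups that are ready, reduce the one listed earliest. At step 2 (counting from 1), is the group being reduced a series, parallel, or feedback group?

Answer: parallel

Working:
Step 1. series reduction of H2, H3, H4
Step 2. reduce the parallel group (H2*H3*H4), H5
Step 3. multiply H1, ((H2*H3*H4)+H5) (series)
Step 2 collapses a parallel group.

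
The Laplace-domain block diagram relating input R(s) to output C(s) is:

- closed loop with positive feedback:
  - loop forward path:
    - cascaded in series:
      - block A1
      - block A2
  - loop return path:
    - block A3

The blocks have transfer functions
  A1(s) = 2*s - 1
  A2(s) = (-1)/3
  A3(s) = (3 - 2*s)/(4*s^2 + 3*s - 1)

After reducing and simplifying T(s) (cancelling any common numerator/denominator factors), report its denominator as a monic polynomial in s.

[1] multiply A1, A2 (series) gives 1/3 - 2*s/3
[2] reduce the feedback loop with forward (A1*A2) and return A3 gives (-8*s^3 - 2*s^2 + 5*s - 1)/(8*s^2 + 17*s - 6)
That last expression is T(s), already simplified. Scaling its denominator by 1/8 (the reciprocal of the leading coefficient) yields the monic denominator.

Answer: s^2 + 17*s/8 - 3/4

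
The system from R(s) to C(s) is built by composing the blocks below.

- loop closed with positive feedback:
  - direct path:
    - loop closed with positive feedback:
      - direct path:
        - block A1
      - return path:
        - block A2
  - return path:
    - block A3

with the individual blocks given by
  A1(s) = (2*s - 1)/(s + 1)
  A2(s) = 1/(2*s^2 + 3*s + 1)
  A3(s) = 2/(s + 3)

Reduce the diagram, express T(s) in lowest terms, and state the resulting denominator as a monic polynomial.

Answer: s^4 + 3*s^3/2 + 9*s^2/2 + 5*s + 4

Working:
(1) collapse the loop (A1 forward, A2 return) -> (4*s^3 + 4*s^2 - s - 1)/(2*s^3 + 5*s^2 + 2*s + 2)
(2) reduce the feedback loop with forward [A1/(1-A1*A2)] and return A3 -> (4*s^4 + 16*s^3 + 11*s^2 - 4*s - 3)/(2*s^4 + 3*s^3 + 9*s^2 + 10*s + 8)
T(s) is the step-2 result (common factors already cancelled). Leading coefficient of the denominator: 2. Divide through by 2 for the monic polynomial.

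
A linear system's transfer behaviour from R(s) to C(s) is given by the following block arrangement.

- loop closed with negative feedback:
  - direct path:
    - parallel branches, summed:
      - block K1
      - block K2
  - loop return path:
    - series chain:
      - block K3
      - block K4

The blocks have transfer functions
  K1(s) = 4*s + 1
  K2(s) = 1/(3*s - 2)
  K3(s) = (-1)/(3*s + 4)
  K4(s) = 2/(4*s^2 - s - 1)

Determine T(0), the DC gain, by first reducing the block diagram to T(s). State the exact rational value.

1. combine K1, K2 in parallel, giving (12*s^2 - 5*s - 1)/(3*s - 2)
2. multiply K3, K4 (series), giving (-2)/(12*s^3 + 13*s^2 - 7*s - 4)
3. collapse the loop ((K1+K2) forward, (K3*K4) return), giving (144*s^5 + 96*s^4 - 161*s^3 - 26*s^2 + 27*s + 4)/(36*s^4 + 15*s^3 - 71*s^2 + 12*s + 10)
DC gain: substitute s = 0 into T(s) from step 3: T(0) = 4/10 = 2/5.

Hence the answer: 2/5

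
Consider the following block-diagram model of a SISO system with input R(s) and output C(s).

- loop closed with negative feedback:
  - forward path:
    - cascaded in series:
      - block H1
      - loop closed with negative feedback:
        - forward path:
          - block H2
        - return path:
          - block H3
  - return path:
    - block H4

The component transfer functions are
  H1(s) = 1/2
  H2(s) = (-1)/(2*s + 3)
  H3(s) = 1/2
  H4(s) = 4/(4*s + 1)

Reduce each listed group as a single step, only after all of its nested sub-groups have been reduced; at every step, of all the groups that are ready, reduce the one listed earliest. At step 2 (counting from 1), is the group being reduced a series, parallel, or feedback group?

Step 1. apply the feedback formula to H2, H3
Step 2. cascade H1, [H2/(1+H2*H3)]
Step 3. close the feedback loop around (H1*[H2/(1+H2*H3)]), H4
Step 2: series.

Therefore the answer is series.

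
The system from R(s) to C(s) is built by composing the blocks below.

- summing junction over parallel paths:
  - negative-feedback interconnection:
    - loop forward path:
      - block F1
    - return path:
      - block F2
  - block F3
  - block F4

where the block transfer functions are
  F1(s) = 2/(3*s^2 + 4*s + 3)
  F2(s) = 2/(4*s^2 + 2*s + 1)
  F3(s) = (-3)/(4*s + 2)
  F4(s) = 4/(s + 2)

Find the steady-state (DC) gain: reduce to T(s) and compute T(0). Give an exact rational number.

Reducing step by step:

[1] close the feedback loop around F1, F2; result (8*s^2 + 4*s + 2)/(12*s^4 + 22*s^3 + 23*s^2 + 10*s + 7)
[2] parallel reduction of [F1/(1+F1*F2)], F3, F4; result (156*s^5 + 342*s^4 + 439*s^3 + 256*s^2 + 147*s + 22)/(48*s^6 + 208*s^5 + 360*s^4 + 358*s^3 + 220*s^2 + 110*s + 28)
Evaluating the step-2 result (the overall T(s)) at s = 0 gives T(0) = 22/28 = 11/14.

Answer: 11/14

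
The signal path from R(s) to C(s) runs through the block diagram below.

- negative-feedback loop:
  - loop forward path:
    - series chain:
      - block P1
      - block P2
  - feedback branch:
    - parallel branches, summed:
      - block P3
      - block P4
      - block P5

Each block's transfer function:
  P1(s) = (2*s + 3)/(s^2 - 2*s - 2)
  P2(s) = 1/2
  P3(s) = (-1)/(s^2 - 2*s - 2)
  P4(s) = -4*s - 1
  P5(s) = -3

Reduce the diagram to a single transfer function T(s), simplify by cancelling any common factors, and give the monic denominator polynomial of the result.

First reduce the diagram to T(s).

1. combine P1, P2 in series = (2*s + 3)/(2*s^2 - 4*s - 4)
2. reduce the parallel group P3, P4, P5 = (-4*s^3 + 4*s^2 + 16*s + 7)/(s^2 - 2*s - 2)
3. feedback reduction of (P1*P2), (P3+P4+P5) = (-2*s^3 + s^2 + 10*s + 6)/(6*s^4 + 12*s^3 - 44*s^2 - 78*s - 29)
No further cancellation is possible in the step-3 result, so that is T(s). Its denominator becomes monic after dividing by the leading coefficient 6.

Answer: s^4 + 2*s^3 - 22*s^2/3 - 13*s - 29/6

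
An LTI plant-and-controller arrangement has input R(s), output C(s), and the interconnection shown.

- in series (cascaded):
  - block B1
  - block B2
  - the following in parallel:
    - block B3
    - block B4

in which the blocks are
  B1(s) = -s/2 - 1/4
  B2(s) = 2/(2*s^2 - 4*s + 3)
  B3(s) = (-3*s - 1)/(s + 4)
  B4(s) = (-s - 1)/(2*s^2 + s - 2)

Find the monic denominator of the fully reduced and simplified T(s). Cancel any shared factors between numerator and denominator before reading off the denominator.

The answer is s^5 + 5*s^4/2 - 13*s^3/2 + 3*s^2/4 + 19*s/2 - 6.

Reasoning:
Step 1: parallel reduction of B3, B4: (-6*s^3 - 6*s^2 - 2)/(2*s^3 + 9*s^2 + 2*s - 8)
Step 2: multiply B1, B2, (B3+B4) (series): (6*s^4 + 9*s^3 + 3*s^2 + 2*s + 1)/(4*s^5 + 10*s^4 - 26*s^3 + 3*s^2 + 38*s - 24)
No further cancellation is possible in the step-2 result, so that is T(s). Its denominator becomes monic after dividing by the leading coefficient 4.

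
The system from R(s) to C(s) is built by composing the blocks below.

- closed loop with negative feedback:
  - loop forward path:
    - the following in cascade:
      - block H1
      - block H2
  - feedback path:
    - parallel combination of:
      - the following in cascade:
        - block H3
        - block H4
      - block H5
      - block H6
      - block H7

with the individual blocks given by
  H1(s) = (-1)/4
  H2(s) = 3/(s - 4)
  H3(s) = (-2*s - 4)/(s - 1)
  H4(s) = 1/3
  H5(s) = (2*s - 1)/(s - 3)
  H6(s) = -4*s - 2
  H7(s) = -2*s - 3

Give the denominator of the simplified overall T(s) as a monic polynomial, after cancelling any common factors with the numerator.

Step 1 - cascade H1, H2 = (-3)/(4*s - 16)
Step 2 - cascade H3, H4 = (-2*s - 4)/(3*s - 3)
Step 3 - sum the parallel branches (H3*H4), H5, H6, H7 = (-18*s^3 + 61*s^2 - s - 30)/(3*s^2 - 12*s + 9)
Step 4 - feedback reduction of (H1*H2), ((H3*H4)+H5+H6+H7) = (-3*s^2 + 12*s - 9)/(22*s^3 - 93*s^2 + 77*s - 18)
T(s) is the step-4 result (common factors already cancelled). Leading coefficient of the denominator: 22. Divide through by 22 for the monic polynomial.

Answer: s^3 - 93*s^2/22 + 7*s/2 - 9/11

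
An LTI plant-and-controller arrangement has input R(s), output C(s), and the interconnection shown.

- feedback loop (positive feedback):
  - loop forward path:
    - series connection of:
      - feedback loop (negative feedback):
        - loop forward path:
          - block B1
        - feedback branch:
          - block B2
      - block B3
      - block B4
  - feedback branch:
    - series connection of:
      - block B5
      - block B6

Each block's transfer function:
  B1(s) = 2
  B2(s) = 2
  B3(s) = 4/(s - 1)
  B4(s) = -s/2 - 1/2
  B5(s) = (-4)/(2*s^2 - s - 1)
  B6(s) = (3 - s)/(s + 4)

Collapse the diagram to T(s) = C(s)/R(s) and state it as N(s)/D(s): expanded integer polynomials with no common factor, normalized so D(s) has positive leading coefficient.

Step 1. collapse the loop (B1 forward, B2 return) gives 2/5
Step 2. series reduction of [B1/(1+B1*B2)], B3, B4 gives (-4*s - 4)/(5*s - 5)
Step 3. cascade B5, B6 gives (4*s - 12)/(2*s^3 + 7*s^2 - 5*s - 4)
Step 4. apply the feedback formula to ([B1/(1+B1*B2)]*B3*B4), (B5*B6), which is the overall transfer function T(s) = C(s)/R(s) in lowest terms

Final answer: (-8*s^4 - 36*s^3 - 8*s^2 + 36*s + 16)/(10*s^4 + 25*s^3 - 44*s^2 - 27*s - 28)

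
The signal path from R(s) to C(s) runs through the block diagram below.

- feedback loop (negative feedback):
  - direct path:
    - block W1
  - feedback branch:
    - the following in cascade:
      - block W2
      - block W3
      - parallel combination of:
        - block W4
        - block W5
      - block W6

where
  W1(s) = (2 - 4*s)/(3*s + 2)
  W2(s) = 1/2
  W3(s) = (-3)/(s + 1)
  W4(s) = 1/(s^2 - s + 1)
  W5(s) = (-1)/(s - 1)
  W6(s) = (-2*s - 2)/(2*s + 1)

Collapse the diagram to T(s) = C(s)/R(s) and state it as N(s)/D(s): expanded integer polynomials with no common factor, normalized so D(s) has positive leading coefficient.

1. sum the parallel branches W4, W5: (-s^2 + 2*s - 2)/(s^3 - 2*s^2 + 2*s - 1)
2. cascade W2, W3, (W4+W5), W6: (-3*s^2 + 6*s - 6)/(2*s^4 - 3*s^3 + 2*s^2 - 1)
3. apply the feedback formula to W1, (W2*W3*(W4+W5)*W6); the result is T(s) itself (integer coefficients, no common factor, positive leading denominator coefficient)

Therefore the answer is (-8*s^5 + 16*s^4 - 14*s^3 + 4*s^2 + 4*s - 2)/(6*s^5 - 5*s^4 + 12*s^3 - 26*s^2 + 33*s - 14).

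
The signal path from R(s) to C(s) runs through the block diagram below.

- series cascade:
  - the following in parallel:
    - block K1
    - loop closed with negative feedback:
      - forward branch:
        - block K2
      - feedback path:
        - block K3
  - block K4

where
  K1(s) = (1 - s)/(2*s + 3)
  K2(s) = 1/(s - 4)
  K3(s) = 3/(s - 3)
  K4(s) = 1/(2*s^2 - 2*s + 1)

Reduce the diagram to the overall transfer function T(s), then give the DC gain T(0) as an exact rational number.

The answer is 2/15.

Reasoning:
(1) close the feedback loop around K2, K3 -> (s - 3)/(s^2 - 7*s + 15)
(2) parallel reduction of K1, [K2/(1+K2*K3)] -> (-s^3 + 10*s^2 - 25*s + 6)/(2*s^3 - 11*s^2 + 9*s + 45)
(3) series reduction of (K1+[K2/(1+K2*K3)]), K4 -> (-s^3 + 10*s^2 - 25*s + 6)/(4*s^5 - 26*s^4 + 42*s^3 + 61*s^2 - 81*s + 45)
Step 3 gives the overall T(s). Then T(0) = 6/45 = 2/15.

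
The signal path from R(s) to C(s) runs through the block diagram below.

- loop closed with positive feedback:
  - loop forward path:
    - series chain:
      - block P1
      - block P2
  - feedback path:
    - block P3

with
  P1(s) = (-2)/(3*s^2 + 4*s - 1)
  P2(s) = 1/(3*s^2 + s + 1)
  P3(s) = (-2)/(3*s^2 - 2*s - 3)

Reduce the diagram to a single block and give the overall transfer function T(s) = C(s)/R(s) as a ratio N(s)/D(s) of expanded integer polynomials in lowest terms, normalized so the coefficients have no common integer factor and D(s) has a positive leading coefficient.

The answer is (-6*s^2 + 4*s + 6)/(27*s^6 + 27*s^5 - 45*s^4 - 44*s^3 - 21*s^2 - 7*s - 1).

Reasoning:
(1) reduce the series chain P1, P2 -> (-2)/(9*s^4 + 15*s^3 + 4*s^2 + 3*s - 1)
(2) reduce the feedback loop with forward (P1*P2) and return P3: this yields T(s), and no further normalization is needed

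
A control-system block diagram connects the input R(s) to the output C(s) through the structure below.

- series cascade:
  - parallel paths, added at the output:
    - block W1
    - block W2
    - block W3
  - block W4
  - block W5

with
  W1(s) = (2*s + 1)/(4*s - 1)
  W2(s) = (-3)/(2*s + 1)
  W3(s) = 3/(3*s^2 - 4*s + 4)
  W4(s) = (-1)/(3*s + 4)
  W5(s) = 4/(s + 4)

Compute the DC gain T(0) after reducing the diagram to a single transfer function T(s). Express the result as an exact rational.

Reducing step by step:

(1) combine W1, W2, W3 in parallel; result (12*s^4 - 40*s^3 + 84*s^2 - 42*s + 13)/(24*s^4 - 26*s^3 + 21*s^2 + 12*s - 4)
(2) cascade (W1+W2+W3), W4, W5; result (-48*s^4 + 160*s^3 - 336*s^2 + 168*s - 52)/(72*s^6 + 306*s^5 + 31*s^4 - 44*s^3 + 516*s^2 + 128*s - 64)
DC gain: substitute s = 0 into T(s) from step 2: T(0) = -52/(-64) = 13/16.

Answer: 13/16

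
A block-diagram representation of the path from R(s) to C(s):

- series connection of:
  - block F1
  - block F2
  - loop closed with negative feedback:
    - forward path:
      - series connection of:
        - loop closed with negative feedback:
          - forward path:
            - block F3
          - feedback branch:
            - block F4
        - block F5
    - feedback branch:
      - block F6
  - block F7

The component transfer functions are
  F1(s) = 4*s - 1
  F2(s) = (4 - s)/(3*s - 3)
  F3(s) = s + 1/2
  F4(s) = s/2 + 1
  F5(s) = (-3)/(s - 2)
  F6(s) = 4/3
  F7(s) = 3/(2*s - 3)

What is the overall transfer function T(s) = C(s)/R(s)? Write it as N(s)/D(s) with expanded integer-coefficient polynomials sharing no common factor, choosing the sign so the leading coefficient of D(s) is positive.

1. feedback reduction of F3, F4 gives (4*s + 2)/(2*s^2 + 5*s + 6)
2. cascade [F3/(1+F3*F4)], F5 gives (-12*s - 6)/(2*s^3 + s^2 - 4*s - 12)
3. reduce the feedback loop with forward ([F3/(1+F3*F4)]*F5) and return F6 gives (-12*s - 6)/(2*s^3 + s^2 - 20*s - 20)
4. reduce the series chain F1, F2, [([F3/(1+F3*F4)]*F5)/(1+([F3/(1+F3*F4)]*F5)*F6)], F7; the result is T(s) itself (integer coefficients, no common factor, positive leading denominator coefficient)

Therefore the answer is (48*s^3 - 180*s^2 - 54*s + 24)/(4*s^5 - 8*s^4 - 39*s^3 + 63*s^2 + 40*s - 60).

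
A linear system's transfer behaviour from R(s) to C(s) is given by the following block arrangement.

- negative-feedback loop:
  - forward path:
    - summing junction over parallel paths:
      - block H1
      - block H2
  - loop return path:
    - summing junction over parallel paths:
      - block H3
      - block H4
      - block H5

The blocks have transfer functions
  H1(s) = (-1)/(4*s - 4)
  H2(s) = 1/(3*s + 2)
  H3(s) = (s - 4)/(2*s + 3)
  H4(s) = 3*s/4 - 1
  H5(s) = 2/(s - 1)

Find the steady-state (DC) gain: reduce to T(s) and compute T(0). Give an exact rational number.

Answer: -1/3

Working:
Step 1. sum the parallel branches H1, H2 -> (s - 6)/(12*s^2 - 4*s - 8)
Step 2. sum the parallel branches H3, H4, H5 -> (6*s^3 - s^2 - 17*s + 52)/(8*s^2 + 4*s - 12)
Step 3. apply the feedback formula to (H1+H2), (H3+H4+H5) -> (8*s^3 - 44*s^2 - 36*s + 72)/(102*s^4 - 21*s^3 - 235*s^2 + 170*s - 216)
The step-3 result is T(s). Setting s = 0: T(0) = 72/(-216) = -1/3.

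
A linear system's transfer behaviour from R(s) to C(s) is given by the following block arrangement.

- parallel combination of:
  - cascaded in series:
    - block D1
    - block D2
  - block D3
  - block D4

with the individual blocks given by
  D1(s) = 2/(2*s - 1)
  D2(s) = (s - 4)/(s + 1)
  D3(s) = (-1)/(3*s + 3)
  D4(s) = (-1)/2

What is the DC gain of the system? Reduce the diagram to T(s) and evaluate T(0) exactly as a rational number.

The answer is 43/6.

Reasoning:
[1] reduce the series chain D1, D2, giving (2*s - 8)/(2*s^2 + s - 1)
[2] combine (D1*D2), D3, D4 in parallel, giving (-6*s^2 + 5*s - 43)/(12*s^2 + 6*s - 6)
That last expression is T(s); at s = 0 only the constant terms survive, so T(0) = -43/(-6) = 43/6.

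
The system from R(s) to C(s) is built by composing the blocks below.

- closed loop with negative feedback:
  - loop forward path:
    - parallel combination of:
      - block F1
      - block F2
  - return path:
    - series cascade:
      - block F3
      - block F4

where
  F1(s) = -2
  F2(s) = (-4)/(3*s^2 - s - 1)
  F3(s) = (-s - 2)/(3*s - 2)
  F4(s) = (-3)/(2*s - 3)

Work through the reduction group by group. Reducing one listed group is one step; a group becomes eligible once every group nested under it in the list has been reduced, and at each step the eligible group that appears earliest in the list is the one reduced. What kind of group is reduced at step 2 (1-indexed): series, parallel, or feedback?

Step 1. add F1, F2 (parallel)
Step 2. series reduction of F3, F4
Step 3. close the feedback loop around (F1+F2), (F3*F4)
The group at step 2 is a series group.

Therefore the answer is series.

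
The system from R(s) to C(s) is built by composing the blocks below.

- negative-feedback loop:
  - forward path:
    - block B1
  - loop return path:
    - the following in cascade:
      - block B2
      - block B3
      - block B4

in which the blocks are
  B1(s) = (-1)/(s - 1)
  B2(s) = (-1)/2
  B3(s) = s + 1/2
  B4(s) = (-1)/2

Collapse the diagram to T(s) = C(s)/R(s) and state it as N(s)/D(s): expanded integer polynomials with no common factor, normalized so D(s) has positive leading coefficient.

Step 1 - multiply B2, B3, B4 (series) = s/4 + 1/8
Step 2 - feedback reduction of B1, (B2*B3*B4); the result is T(s) itself (integer coefficients, no common factor, positive leading denominator coefficient)

Final answer: (-8)/(6*s - 9)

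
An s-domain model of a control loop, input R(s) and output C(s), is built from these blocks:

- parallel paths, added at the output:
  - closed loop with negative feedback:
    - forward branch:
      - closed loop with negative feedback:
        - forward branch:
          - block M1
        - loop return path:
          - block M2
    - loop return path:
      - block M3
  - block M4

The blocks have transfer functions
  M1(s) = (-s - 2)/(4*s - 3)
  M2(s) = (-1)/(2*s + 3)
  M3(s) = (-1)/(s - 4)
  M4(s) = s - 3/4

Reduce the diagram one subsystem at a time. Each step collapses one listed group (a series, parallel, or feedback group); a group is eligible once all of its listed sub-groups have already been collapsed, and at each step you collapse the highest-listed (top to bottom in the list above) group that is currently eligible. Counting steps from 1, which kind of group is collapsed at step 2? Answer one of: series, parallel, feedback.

[1] reduce the feedback loop with forward M1 and return M2
[2] feedback reduction of [M1/(1+M1*M2)], M3
[3] parallel reduction of [[M1/(1+M1*M2)]/(1+[M1/(1+M1*M2)]*M3)], M4
At step 2 the group reduced is feedback.

Answer: feedback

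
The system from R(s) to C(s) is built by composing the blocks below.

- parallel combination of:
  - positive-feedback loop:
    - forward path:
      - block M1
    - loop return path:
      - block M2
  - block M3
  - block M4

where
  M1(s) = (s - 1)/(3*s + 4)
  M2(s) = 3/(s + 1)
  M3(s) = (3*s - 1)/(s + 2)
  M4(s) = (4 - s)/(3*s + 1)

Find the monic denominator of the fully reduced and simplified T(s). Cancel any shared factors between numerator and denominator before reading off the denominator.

Step 1. reduce the feedback loop with forward M1 and return M2 -> (s^2 - 1)/(3*s^2 + 4*s + 7)
Step 2. add [M1/(1-M1*M2)], M3, M4 (parallel) -> (27*s^4 + 45*s^3 + 84*s^2 + 35*s + 47)/(9*s^4 + 33*s^3 + 55*s^2 + 57*s + 14)
That last expression is T(s), already simplified. Scaling its denominator by 1/9 (the reciprocal of the leading coefficient) yields the monic denominator.

Hence the answer: s^4 + 11*s^3/3 + 55*s^2/9 + 19*s/3 + 14/9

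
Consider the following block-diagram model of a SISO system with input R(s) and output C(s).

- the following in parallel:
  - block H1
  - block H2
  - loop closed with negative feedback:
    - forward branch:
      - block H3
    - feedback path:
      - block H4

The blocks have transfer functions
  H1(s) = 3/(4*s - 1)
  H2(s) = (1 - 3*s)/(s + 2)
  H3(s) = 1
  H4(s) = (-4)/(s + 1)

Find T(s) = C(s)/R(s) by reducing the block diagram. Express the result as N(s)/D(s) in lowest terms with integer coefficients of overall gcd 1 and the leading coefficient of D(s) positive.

(1) collapse the loop (H3 forward, H4 return), giving (s + 1)/(s - 3)
(2) sum the parallel branches H1, H2, [H3/(1+H3*H4)]; the result is T(s) itself (integer coefficients, no common factor, positive leading denominator coefficient)

Answer: (-8*s^3 + 57*s^2 - 20*s - 17)/(4*s^3 - 5*s^2 - 23*s + 6)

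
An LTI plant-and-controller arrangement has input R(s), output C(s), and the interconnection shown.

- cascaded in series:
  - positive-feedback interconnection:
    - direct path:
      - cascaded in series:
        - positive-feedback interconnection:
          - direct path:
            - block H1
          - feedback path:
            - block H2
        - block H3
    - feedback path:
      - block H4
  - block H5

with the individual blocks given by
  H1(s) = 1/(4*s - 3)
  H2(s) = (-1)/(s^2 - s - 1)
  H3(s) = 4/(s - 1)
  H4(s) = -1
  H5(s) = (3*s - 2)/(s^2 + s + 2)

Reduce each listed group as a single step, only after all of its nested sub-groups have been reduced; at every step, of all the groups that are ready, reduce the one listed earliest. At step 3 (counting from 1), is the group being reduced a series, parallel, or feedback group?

Reducing step by step:

[1] apply the feedback formula to H1, H2
[2] cascade [H1/(1-H1*H2)], H3
[3] close the feedback loop around ([H1/(1-H1*H2)]*H3), H4
[4] multiply [([H1/(1-H1*H2)]*H3)/(1-([H1/(1-H1*H2)]*H3)*H4)], H5 (series)
So the answer for step 3 is feedback.

Answer: feedback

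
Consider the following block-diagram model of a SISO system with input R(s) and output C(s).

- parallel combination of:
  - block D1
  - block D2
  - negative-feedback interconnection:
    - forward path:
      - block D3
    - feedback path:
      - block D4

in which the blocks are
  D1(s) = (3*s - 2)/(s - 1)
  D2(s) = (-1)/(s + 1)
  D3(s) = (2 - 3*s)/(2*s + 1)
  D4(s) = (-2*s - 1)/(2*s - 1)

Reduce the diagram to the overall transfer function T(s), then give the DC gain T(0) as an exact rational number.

Answer: 5/3

Working:
Step 1 - collapse the loop (D3 forward, D4 return) = (-6*s^2 + 7*s - 2)/(10*s^2 - s - 3)
Step 2 - combine D1, D2, [D3/(1+D3*D4)] in parallel = (24*s^4 + 4*s^3 - 15*s^2 - 6*s + 5)/(10*s^4 - s^3 - 13*s^2 + s + 3)
Step 2 gives the overall T(s). Then T(0) = 5/3.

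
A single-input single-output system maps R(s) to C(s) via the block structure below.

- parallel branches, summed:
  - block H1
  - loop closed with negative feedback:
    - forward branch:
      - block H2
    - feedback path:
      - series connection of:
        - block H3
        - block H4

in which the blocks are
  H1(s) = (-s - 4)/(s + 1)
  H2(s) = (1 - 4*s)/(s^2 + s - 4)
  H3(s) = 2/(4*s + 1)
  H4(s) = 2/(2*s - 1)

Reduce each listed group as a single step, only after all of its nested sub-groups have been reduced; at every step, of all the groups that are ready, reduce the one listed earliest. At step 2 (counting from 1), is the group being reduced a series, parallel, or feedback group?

The answer is feedback.

Reasoning:
1. cascade H3, H4
2. collapse the loop (H2 forward, (H3*H4) return)
3. reduce the parallel group H1, [H2/(1+H2*(H3*H4))]
Step 2 collapses a feedback group.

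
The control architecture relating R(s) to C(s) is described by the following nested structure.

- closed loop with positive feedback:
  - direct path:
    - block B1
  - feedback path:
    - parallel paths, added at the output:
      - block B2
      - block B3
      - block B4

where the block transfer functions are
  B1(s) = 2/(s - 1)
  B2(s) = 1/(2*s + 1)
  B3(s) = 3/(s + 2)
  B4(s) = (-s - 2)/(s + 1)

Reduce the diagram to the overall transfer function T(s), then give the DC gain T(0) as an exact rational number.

First reduce the diagram to T(s).

Step 1: reduce the parallel group B2, B3, B4 -> (-2*s^3 - 2*s^2 + 1)/(2*s^3 + 7*s^2 + 7*s + 2)
Step 2: reduce the feedback loop with forward B1 and return (B2+B3+B4) -> (4*s^3 + 14*s^2 + 14*s + 4)/(2*s^4 + 9*s^3 + 4*s^2 - 5*s - 4)
The step-2 result is T(s). Setting s = 0: T(0) = 4/(-4) = -1.

Answer: -1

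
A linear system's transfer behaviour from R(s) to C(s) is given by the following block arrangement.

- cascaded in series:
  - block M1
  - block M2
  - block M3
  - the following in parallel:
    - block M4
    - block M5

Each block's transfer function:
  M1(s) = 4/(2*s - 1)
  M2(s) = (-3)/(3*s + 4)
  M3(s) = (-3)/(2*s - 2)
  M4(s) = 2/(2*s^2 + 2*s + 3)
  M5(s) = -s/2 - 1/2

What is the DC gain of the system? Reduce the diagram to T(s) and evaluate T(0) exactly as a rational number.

Answer: 3/4

Working:
Step 1: reduce the parallel group M4, M5, giving (-2*s^3 - 4*s^2 - 5*s + 1)/(4*s^2 + 4*s + 6)
Step 2: combine M1, M2, M3, (M4+M5) in series, giving (-18*s^3 - 36*s^2 - 45*s + 9)/(12*s^5 + 10*s^4 - 2*s^3 - 13*s^2 - 19*s + 12)
Step 2 gives the overall T(s). Then T(0) = 9/12 = 3/4.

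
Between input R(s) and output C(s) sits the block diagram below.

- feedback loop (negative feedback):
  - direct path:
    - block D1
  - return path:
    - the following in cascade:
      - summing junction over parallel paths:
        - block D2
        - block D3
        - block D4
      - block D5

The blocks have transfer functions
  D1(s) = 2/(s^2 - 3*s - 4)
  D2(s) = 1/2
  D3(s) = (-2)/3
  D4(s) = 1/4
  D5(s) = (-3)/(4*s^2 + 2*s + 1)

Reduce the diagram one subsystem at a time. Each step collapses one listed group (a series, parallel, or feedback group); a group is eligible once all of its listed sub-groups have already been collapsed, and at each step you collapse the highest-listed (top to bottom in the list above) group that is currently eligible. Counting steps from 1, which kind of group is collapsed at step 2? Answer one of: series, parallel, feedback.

Step 1: combine D2, D3, D4 in parallel
Step 2: cascade (D2+D3+D4), D5
Step 3: feedback reduction of D1, ((D2+D3+D4)*D5)
At step 2 the group reduced is series.

Final answer: series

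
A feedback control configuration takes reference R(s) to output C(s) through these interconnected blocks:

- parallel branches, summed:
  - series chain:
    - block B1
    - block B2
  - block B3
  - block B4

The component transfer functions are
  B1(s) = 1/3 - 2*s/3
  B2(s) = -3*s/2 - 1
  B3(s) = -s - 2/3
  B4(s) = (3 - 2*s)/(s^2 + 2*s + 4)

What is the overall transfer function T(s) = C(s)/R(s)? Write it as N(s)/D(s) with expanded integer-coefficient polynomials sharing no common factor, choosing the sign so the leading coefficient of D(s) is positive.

Step 1. combine B1, B2 in series -> s^2 + s/6 - 1/3
Step 2. parallel reduction of (B1*B2), B3, B4: this yields T(s), and no further normalization is needed

Hence the answer: (6*s^4 + 7*s^3 + 8*s^2 - 44*s - 6)/(6*s^2 + 12*s + 24)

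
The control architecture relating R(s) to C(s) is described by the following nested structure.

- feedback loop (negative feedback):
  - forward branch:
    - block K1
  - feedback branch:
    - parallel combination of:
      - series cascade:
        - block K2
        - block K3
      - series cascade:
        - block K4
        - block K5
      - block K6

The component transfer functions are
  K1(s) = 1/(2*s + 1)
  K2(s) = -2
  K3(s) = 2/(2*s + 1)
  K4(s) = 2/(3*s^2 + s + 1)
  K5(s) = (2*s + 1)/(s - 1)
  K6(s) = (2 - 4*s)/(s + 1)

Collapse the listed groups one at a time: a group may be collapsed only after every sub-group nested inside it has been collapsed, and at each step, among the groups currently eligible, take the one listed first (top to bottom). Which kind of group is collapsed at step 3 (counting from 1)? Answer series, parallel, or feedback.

Step 1: reduce the series chain K2, K3
Step 2: series reduction of K4, K5
Step 3: parallel reduction of (K2*K3), (K4*K5), K6
Step 4: close the feedback loop around K1, ((K2*K3)+(K4*K5)+K6)
Step 3 collapses a parallel group.

Therefore the answer is parallel.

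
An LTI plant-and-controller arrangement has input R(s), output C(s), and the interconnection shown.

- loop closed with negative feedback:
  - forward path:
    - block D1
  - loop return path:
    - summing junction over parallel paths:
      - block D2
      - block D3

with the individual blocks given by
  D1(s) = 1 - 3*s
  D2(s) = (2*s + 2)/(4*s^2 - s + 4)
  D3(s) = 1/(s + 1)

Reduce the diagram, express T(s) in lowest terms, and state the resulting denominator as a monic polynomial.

The answer is s^3 + 6*s/7 - 5/7.

Reasoning:
Step 1. add D2, D3 (parallel), giving (6*s^2 + 3*s + 6)/(4*s^3 + 3*s^2 + 3*s + 4)
Step 2. apply the feedback formula to D1, (D2+D3), giving (12*s^4 + 5*s^3 + 6*s^2 + 9*s - 4)/(14*s^3 + 12*s - 10)
No further cancellation is possible in the step-2 result, so that is T(s). Its denominator becomes monic after dividing by the leading coefficient 14.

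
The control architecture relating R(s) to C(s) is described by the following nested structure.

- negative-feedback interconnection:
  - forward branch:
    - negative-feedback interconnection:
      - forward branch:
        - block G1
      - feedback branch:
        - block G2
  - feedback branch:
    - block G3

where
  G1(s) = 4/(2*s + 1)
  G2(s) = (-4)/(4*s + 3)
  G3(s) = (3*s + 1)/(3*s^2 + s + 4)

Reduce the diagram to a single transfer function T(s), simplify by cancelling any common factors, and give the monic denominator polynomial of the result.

Step 1 - collapse the loop (G1 forward, G2 return), giving (16*s + 12)/(8*s^2 + 10*s - 13)
Step 2 - close the feedback loop around [G1/(1+G1*G2)], G3, giving (48*s^3 + 52*s^2 + 76*s + 48)/(24*s^4 + 38*s^3 + 51*s^2 + 79*s - 40)
The result of step 2 is T(s) in lowest terms. Its denominator has leading coefficient 24; dividing the denominator through by 24 makes it monic.

Therefore the answer is s^4 + 19*s^3/12 + 17*s^2/8 + 79*s/24 - 5/3.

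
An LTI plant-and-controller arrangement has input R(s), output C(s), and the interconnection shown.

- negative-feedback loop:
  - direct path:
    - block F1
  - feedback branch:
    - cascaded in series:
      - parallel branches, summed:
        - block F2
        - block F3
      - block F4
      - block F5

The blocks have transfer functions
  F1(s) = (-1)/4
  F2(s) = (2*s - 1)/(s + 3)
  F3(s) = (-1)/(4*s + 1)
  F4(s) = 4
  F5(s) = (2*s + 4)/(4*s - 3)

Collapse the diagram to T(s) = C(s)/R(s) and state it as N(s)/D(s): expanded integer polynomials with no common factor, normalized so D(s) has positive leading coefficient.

Step 1 - add F2, F3 (parallel); result (8*s^2 - 3*s - 4)/(4*s^2 + 13*s + 3)
Step 2 - multiply (F2+F3), F4, F5 (series); result (64*s^3 + 104*s^2 - 80*s - 64)/(16*s^3 + 40*s^2 - 27*s - 9)
Step 3 - reduce the feedback loop with forward F1 and return ((F2+F3)*F4*F5): this yields T(s), and no further normalization is needed

Final answer: (-16*s^3 - 40*s^2 + 27*s + 9)/(56*s^2 - 28*s + 28)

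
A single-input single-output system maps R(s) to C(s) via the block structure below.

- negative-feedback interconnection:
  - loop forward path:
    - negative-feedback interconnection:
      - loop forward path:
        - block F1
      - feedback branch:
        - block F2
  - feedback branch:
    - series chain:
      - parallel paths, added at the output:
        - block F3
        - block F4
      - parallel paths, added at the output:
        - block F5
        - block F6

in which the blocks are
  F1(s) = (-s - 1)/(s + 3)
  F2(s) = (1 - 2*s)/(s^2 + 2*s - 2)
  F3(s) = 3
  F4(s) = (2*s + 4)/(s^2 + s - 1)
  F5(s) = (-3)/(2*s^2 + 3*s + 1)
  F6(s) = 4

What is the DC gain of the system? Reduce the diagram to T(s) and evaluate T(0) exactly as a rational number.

1. reduce the feedback loop with forward F1 and return F2, giving (-s^3 - 3*s^2 + 2)/(s^3 + 7*s^2 + 5*s - 7)
2. add F3, F4 (parallel), giving (3*s^2 + 5*s + 1)/(s^2 + s - 1)
3. parallel reduction of F5, F6, giving (8*s^2 + 12*s + 1)/(2*s^2 + 3*s + 1)
4. multiply (F3+F4), (F5+F6) (series), giving (24*s^4 + 76*s^3 + 71*s^2 + 17*s + 1)/(2*s^4 + 5*s^3 + 2*s^2 - 2*s - 1)
5. feedback reduction of [F1/(1+F1*F2)], ((F3+F4)*(F5+F6)), giving (2*s^6 + 9*s^5 + 8*s^4 - 8*s^3 - 9*s^2 + 2*s + 2)/(22*s^6 + 107*s^5 + 145*s^4 + 14*s^3 - 74*s^2 - 34*s - 9)
The step-5 result is T(s). Setting s = 0: T(0) = 2/(-9) = -2/9.

Final answer: -2/9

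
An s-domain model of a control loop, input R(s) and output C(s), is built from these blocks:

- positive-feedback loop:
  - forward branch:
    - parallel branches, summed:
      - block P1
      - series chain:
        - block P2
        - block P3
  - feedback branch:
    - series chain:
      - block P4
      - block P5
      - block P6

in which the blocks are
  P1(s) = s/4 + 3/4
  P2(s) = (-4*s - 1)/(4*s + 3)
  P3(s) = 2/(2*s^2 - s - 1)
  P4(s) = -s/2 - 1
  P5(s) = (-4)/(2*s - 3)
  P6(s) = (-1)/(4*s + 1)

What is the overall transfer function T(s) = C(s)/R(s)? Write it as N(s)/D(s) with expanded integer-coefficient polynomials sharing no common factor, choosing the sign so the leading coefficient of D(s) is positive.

Reducing step by step:

Step 1 - multiply P2, P3 (series) = (-8*s - 2)/(8*s^3 + 2*s^2 - 7*s - 3)
Step 2 - combine P1, (P2*P3) in parallel = (8*s^4 + 26*s^3 - s^2 - 56*s - 17)/(32*s^3 + 8*s^2 - 28*s - 12)
Step 3 - cascade P4, P5, P6 = (-2*s - 4)/(8*s^2 - 10*s - 3)
Step 4 - close the feedback loop around (P1+(P2*P3)), (P4*P5*P6), giving the overall T(s)

Answer: (64*s^6 + 128*s^5 - 292*s^4 - 516*s^3 + 427*s^2 + 338*s + 51)/(272*s^5 - 172*s^4 - 298*s^3 + 44*s^2 - 54*s - 32)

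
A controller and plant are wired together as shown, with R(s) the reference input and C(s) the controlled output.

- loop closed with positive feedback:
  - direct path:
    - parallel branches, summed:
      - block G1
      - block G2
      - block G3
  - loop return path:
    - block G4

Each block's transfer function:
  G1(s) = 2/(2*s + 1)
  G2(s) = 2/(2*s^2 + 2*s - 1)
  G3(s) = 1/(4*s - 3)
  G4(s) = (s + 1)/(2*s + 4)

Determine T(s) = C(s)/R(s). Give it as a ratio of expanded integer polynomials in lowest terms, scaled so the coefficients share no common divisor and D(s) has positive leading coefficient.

Reducing step by step:

[1] reduce the parallel group G1, G2, G3 -> (20*s^3 + 26*s^2 - 24*s - 1)/(16*s^4 + 12*s^3 - 18*s^2 - 4*s + 3)
[2] collapse the loop ((G1+G2+G3) forward, G4 return), giving the overall T(s)

Answer: (40*s^4 + 132*s^3 + 56*s^2 - 98*s - 4)/(32*s^5 + 68*s^4 - 34*s^3 - 82*s^2 + 15*s + 13)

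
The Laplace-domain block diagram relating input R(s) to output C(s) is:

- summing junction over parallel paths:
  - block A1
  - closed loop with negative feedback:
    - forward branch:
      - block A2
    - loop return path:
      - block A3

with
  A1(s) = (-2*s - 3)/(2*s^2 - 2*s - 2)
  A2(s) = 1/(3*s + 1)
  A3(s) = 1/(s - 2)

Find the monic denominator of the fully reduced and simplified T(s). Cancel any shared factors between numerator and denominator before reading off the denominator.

[1] apply the feedback formula to A2, A3 -> (s - 2)/(3*s^2 - 5*s - 1)
[2] parallel reduction of A1, [A2/(1+A2*A3)] -> (-4*s^3 - 5*s^2 + 19*s + 7)/(6*s^4 - 16*s^3 + 2*s^2 + 12*s + 2)
T(s) is the step-2 result (common factors already cancelled). Leading coefficient of the denominator: 6. Divide through by 6 for the monic polynomial.

Answer: s^4 - 8*s^3/3 + s^2/3 + 2*s + 1/3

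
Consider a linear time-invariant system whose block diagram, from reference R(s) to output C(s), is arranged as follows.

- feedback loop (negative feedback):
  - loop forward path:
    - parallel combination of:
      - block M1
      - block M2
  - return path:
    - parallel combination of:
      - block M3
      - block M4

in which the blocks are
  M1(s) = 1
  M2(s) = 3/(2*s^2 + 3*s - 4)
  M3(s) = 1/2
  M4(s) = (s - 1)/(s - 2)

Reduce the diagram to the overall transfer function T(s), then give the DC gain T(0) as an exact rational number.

First reduce the diagram to T(s).

(1) sum the parallel branches M1, M2 gives (2*s^2 + 3*s - 1)/(2*s^2 + 3*s - 4)
(2) combine M3, M4 in parallel gives (3*s - 4)/(2*s - 4)
(3) apply the feedback formula to (M1+M2), (M3+M4) gives (4*s^3 - 2*s^2 - 14*s + 4)/(10*s^3 - s^2 - 35*s + 20)
DC gain: substitute s = 0 into T(s) from step 3: T(0) = 4/20 = 1/5.

Answer: 1/5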